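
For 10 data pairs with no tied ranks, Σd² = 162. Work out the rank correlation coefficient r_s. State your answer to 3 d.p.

ρ = 1 − 6Σd² / [n(n²−1)] = 1 − 6×162 / (10×99)
  = 1 − 972/990 = 1 − 0.9818 ≈ 0.018

0.018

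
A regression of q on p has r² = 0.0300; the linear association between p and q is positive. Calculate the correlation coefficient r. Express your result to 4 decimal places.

|r| = √0.0300 = 0.1732
The association is positive, so r = 0.1732.

0.1732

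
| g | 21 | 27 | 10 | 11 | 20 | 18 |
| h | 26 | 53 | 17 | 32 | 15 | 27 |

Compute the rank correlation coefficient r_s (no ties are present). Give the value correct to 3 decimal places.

0.314

Rank g: 5, 6, 1, 2, 4, 3
Rank h: 3, 6, 2, 5, 1, 4
d = rank(g) − rank(h): 2, 0, -1, -3, 3, -1; Σd² = 24
ρ = 1 − 6Σd² / [n(n²−1)] = 1 − 6×24 / (6×35) = 1 − 144/210 ≈ 0.314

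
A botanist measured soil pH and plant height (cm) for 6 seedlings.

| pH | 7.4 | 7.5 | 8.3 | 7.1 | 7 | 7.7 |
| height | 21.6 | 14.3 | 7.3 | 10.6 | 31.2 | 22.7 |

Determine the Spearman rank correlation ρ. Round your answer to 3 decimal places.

-0.486

Rank pH: 3, 4, 6, 2, 1, 5
Rank height: 4, 3, 1, 2, 6, 5
d = rank(pH) − rank(height): -1, 1, 5, 0, -5, 0; Σd² = 52
ρ = 1 − 6Σd² / [n(n²−1)] = 1 − 6×52 / (6×35) = 1 − 312/210 ≈ -0.486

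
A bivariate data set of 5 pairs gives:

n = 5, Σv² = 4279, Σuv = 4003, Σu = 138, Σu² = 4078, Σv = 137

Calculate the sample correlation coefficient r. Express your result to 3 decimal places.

r = (nΣuv − ΣuΣv) / √[(nΣu² − (Σu)²)(nΣv² − (Σv)²)]
Numerator: 5×4003 − 138×137 = 1109
Denominator: √[(20390 − 19044)(21395 − 18769)] = √[1346 × 2626] = 1880.0521
r = 1109 / 1880.0521 ≈ 0.590

0.590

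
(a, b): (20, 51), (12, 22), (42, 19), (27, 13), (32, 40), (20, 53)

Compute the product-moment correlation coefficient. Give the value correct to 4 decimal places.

-0.3023

n = 6, Σa = 153, Σb = 198, Σa² = 4461, Σb² = 8024, Σab = 4773
nΣab − ΣaΣb = 28638 − 30294 = -1656
nΣa² − (Σa)² = 26766 − 23409 = 3357; nΣb² − (Σb)² = 48144 − 39204 = 8940
r = -1656 / √(3357 × 8940) = -1656 / 5478.2826 ≈ -0.3023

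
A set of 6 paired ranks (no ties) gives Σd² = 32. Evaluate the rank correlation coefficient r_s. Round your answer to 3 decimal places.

ρ = 1 − 6Σd² / [n(n²−1)] = 1 − 6×32 / (6×35)
  = 1 − 192/210 = 1 − 0.9143 ≈ 0.086

0.086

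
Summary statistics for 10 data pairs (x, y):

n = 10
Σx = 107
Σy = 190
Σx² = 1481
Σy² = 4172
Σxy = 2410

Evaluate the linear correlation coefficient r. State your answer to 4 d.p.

r = (nΣxy − ΣxΣy) / √[(nΣx² − (Σx)²)(nΣy² − (Σy)²)]
Numerator: 10×2410 − 107×190 = 3770
Denominator: √[(14810 − 11449)(41720 − 36100)] = √[3361 × 5620] = 4346.1270
r = 3770 / 4346.1270 ≈ 0.8674

0.8674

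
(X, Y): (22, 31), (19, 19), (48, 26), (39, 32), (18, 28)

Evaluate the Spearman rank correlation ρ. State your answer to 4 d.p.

Rank X: 3, 2, 5, 4, 1
Rank Y: 4, 1, 2, 5, 3
d = rank(X) − rank(Y): -1, 1, 3, -1, -2; Σd² = 16
ρ = 1 − 6Σd² / [n(n²−1)] = 1 − 6×16 / (5×24) = 1 − 96/120 ≈ 0.2000

0.2000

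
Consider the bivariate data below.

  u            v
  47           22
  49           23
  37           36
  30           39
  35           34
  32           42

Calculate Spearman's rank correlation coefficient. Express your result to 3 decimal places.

Rank u: 5, 6, 4, 1, 3, 2
Rank v: 1, 2, 4, 5, 3, 6
d = rank(u) − rank(v): 4, 4, 0, -4, 0, -4; Σd² = 64
ρ = 1 − 6Σd² / [n(n²−1)] = 1 − 6×64 / (6×35) = 1 − 384/210 ≈ -0.829

-0.829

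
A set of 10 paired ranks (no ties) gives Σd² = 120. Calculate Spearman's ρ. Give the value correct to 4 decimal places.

ρ = 1 − 6Σd² / [n(n²−1)] = 1 − 6×120 / (10×99)
  = 1 − 720/990 = 1 − 0.72727 ≈ 0.2727

0.2727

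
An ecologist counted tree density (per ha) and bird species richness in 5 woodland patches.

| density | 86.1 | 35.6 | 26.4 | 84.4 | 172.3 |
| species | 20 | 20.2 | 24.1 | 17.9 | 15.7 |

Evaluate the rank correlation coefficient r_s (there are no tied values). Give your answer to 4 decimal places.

-0.9000

Rank density: 4, 2, 1, 3, 5
Rank species: 3, 4, 5, 2, 1
d = rank(density) − rank(species): 1, -2, -4, 1, 4; Σd² = 38
ρ = 1 − 6Σd² / [n(n²−1)] = 1 − 6×38 / (5×24) = 1 − 228/120 ≈ -0.9000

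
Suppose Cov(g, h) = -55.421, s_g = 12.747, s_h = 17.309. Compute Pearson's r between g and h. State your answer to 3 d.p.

r = Cov(g,h) / (s_g · s_h) = -55.421 / (12.747 × 17.309)
  = -55.421 / 220.6378 ≈ -0.251

-0.251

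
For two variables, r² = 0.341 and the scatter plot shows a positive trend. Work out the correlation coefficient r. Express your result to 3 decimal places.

0.584

|r| = √0.341 = 0.584
The association is positive, so r = 0.584.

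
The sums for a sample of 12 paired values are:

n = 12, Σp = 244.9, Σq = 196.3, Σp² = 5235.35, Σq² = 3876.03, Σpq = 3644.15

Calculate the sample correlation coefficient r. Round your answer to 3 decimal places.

-0.911

r = (nΣpq − ΣpΣq) / √[(nΣp² − (Σp)²)(nΣq² − (Σq)²)]
Numerator: 12×3644.15 − 244.9×196.3 = -4344.07
Denominator: √[(62824.2 − 59976.01)(46512.36 − 38533.69)] = √[2848.19 × 7978.67] = 4767.0503
r = -4344.07 / 4767.0503 ≈ -0.911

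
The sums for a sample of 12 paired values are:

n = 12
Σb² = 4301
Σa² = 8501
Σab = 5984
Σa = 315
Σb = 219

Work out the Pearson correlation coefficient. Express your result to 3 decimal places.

0.885

r = (nΣab − ΣaΣb) / √[(nΣa² − (Σa)²)(nΣb² − (Σb)²)]
Numerator: 12×5984 − 315×219 = 2823
Denominator: √[(102012 − 99225)(51612 − 47961)] = √[2787 × 3651] = 3189.8804
r = 2823 / 3189.8804 ≈ 0.885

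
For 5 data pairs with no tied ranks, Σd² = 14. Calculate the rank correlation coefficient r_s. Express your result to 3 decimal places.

0.300

ρ = 1 − 6Σd² / [n(n²−1)] = 1 − 6×14 / (5×24)
  = 1 − 84/120 = 1 − 0.7000 ≈ 0.300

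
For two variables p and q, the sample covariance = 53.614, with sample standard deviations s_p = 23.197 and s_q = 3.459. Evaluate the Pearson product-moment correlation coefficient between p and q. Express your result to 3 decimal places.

r = Cov(p,q) / (s_p · s_q) = 53.614 / (23.197 × 3.459)
  = 53.614 / 80.2384 ≈ 0.668

0.668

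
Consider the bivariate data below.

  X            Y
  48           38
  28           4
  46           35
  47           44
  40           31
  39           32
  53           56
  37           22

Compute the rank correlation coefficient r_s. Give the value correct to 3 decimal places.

Rank X: 7, 1, 5, 6, 4, 3, 8, 2
Rank Y: 6, 1, 5, 7, 3, 4, 8, 2
d = rank(X) − rank(Y): 1, 0, 0, -1, 1, -1, 0, 0; Σd² = 4
ρ = 1 − 6Σd² / [n(n²−1)] = 1 − 6×4 / (8×63) = 1 − 24/504 ≈ 0.952

0.952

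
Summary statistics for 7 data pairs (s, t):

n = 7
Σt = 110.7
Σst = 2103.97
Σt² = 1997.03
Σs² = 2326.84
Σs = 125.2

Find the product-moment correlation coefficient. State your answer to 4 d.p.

0.8444

r = (nΣst − ΣsΣt) / √[(nΣs² − (Σs)²)(nΣt² − (Σt)²)]
Numerator: 7×2103.97 − 125.2×110.7 = 868.15
Denominator: √[(16287.88 − 15675.04)(13979.21 − 12254.49)] = √[612.84 × 1724.72] = 1028.0941
r = 868.15 / 1028.0941 ≈ 0.8444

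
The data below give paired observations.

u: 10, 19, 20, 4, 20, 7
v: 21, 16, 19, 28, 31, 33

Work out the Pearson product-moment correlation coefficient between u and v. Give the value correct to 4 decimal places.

n = 6, Σu = 80, Σv = 148, Σu² = 1326, Σv² = 3892, Σuv = 1857
nΣuv − ΣuΣv = 11142 − 11840 = -698
nΣu² − (Σu)² = 7956 − 6400 = 1556; nΣv² − (Σv)² = 23352 − 21904 = 1448
r = -698 / √(1556 × 1448) = -698 / 1501.0290 ≈ -0.4650

-0.4650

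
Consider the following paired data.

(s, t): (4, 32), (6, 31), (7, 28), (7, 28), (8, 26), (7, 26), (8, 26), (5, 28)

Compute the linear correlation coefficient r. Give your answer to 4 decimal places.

-0.8142

n = 8, Σs = 52, Σt = 225, Σs² = 352, Σt² = 6365, Σst = 1444
nΣst − ΣsΣt = 11552 − 11700 = -148
nΣs² − (Σs)² = 2816 − 2704 = 112; nΣt² − (Σt)² = 50920 − 50625 = 295
r = -148 / √(112 × 295) = -148 / 181.7691 ≈ -0.8142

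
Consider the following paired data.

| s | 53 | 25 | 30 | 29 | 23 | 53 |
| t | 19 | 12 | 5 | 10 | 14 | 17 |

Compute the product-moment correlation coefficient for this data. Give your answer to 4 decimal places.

0.6808

n = 6, Σs = 213, Σt = 77, Σs² = 8513, Σt² = 1115, Σst = 2970
nΣst − ΣsΣt = 17820 − 16401 = 1419
nΣs² − (Σs)² = 51078 − 45369 = 5709; nΣt² − (Σt)² = 6690 − 5929 = 761
r = 1419 / √(5709 × 761) = 1419 / 2084.3582 ≈ 0.6808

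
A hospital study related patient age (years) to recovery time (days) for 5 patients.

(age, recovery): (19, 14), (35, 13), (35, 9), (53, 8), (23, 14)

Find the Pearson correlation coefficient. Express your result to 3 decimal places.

-0.863

n = 5, Σx = 165, Σy = 58, Σx² = 6149, Σy² = 706, Σxy = 1782
nΣxy − ΣxΣy = 8910 − 9570 = -660
nΣx² − (Σx)² = 30745 − 27225 = 3520; nΣy² − (Σy)² = 3530 − 3364 = 166
r = -660 / √(3520 × 166) = -660 / 764.4083 ≈ -0.863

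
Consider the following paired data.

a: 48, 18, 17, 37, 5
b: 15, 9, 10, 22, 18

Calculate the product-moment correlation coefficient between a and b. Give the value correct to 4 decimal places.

n = 5, Σa = 125, Σb = 74, Σa² = 4311, Σb² = 1214, Σab = 1956
nΣab − ΣaΣb = 9780 − 9250 = 530
nΣa² − (Σa)² = 21555 − 15625 = 5930; nΣb² − (Σb)² = 6070 − 5476 = 594
r = 530 / √(5930 × 594) = 530 / 1876.8111 ≈ 0.2824

0.2824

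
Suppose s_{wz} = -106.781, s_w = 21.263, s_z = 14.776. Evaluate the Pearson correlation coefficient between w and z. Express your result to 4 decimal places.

-0.3399

r = Cov(w,z) / (s_w · s_z) = -106.781 / (21.263 × 14.776)
  = -106.781 / 314.1821 ≈ -0.3399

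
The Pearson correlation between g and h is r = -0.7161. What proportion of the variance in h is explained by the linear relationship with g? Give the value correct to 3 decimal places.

0.513

r² = (-0.7161)² = 0.513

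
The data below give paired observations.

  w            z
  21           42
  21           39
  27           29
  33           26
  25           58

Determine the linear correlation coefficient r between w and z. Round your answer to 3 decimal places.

n = 5, Σw = 127, Σz = 194, Σw² = 3325, Σz² = 8166, Σwz = 4792
nΣwz − ΣwΣz = 23960 − 24638 = -678
nΣw² − (Σw)² = 16625 − 16129 = 496; nΣz² − (Σz)² = 40830 − 37636 = 3194
r = -678 / √(496 × 3194) = -678 / 1258.6596 ≈ -0.539

-0.539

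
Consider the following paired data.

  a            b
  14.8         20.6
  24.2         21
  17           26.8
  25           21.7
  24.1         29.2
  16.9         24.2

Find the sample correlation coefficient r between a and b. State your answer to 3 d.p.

n = 6, Σa = 122, Σb = 143.5, Σa² = 2585.1, Σb² = 3492.77, Σab = 2923.88
nΣab − ΣaΣb = 17543.28 − 17507 = 36.28
nΣa² − (Σa)² = 15510.6 − 14884 = 626.6; nΣb² − (Σb)² = 20956.62 − 20592.25 = 364.37
r = 36.28 / √(626.6 × 364.37) = 36.28 / 477.8224 ≈ 0.076

0.076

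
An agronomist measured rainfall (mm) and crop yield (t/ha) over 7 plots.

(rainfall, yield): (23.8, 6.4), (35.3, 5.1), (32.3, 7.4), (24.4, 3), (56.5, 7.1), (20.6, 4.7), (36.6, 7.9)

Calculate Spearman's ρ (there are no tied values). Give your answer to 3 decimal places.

Rank rainfall: 2, 5, 4, 3, 7, 1, 6
Rank yield: 4, 3, 6, 1, 5, 2, 7
d = rank(rainfall) − rank(yield): -2, 2, -2, 2, 2, -1, -1; Σd² = 22
ρ = 1 − 6Σd² / [n(n²−1)] = 1 − 6×22 / (7×48) = 1 − 132/336 ≈ 0.607

0.607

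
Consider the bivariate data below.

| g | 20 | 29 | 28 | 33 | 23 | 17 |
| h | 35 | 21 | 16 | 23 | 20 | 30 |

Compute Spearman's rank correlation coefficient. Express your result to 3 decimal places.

Rank g: 2, 5, 4, 6, 3, 1
Rank h: 6, 3, 1, 4, 2, 5
d = rank(g) − rank(h): -4, 2, 3, 2, 1, -4; Σd² = 50
ρ = 1 − 6Σd² / [n(n²−1)] = 1 − 6×50 / (6×35) = 1 − 300/210 ≈ -0.429

-0.429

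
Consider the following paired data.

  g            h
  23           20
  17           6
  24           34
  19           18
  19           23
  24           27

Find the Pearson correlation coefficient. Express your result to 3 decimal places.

0.819

n = 6, Σg = 126, Σh = 128, Σg² = 2692, Σh² = 3174, Σgh = 2805
nΣgh − ΣgΣh = 16830 − 16128 = 702
nΣg² − (Σg)² = 16152 − 15876 = 276; nΣh² − (Σh)² = 19044 − 16384 = 2660
r = 702 / √(276 × 2660) = 702 / 856.8314 ≈ 0.819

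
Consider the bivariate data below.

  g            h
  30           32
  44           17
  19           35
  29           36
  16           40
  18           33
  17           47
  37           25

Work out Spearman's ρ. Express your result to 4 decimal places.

-0.8810

Rank g: 6, 8, 4, 5, 1, 3, 2, 7
Rank h: 3, 1, 5, 6, 7, 4, 8, 2
d = rank(g) − rank(h): 3, 7, -1, -1, -6, -1, -6, 5; Σd² = 158
ρ = 1 − 6Σd² / [n(n²−1)] = 1 − 6×158 / (8×63) = 1 − 948/504 ≈ -0.8810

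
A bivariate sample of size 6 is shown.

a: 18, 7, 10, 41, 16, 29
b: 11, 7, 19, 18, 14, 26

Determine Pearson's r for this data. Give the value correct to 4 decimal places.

n = 6, Σa = 121, Σb = 95, Σa² = 3251, Σb² = 1727, Σab = 2153
nΣab − ΣaΣb = 12918 − 11495 = 1423
nΣa² − (Σa)² = 19506 − 14641 = 4865; nΣb² − (Σb)² = 10362 − 9025 = 1337
r = 1423 / √(4865 × 1337) = 1423 / 2550.3931 ≈ 0.5580

0.5580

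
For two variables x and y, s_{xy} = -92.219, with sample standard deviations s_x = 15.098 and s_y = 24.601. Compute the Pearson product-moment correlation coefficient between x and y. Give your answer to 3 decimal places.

r = Cov(x,y) / (s_x · s_y) = -92.219 / (15.098 × 24.601)
  = -92.219 / 371.4259 ≈ -0.248

-0.248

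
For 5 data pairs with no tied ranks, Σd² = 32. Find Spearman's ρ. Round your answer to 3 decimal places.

ρ = 1 − 6Σd² / [n(n²−1)] = 1 − 6×32 / (5×24)
  = 1 − 192/120 = 1 − 1.6000 ≈ -0.600

-0.600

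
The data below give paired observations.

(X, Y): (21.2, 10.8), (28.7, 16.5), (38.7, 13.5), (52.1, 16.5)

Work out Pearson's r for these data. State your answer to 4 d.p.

0.6281

n = 4, ΣX = 140.7, ΣY = 57.3, ΣX² = 5485.23, ΣY² = 843.39, ΣXY = 2084.61
nΣXY − ΣXΣY = 8338.44 − 8062.11 = 276.33
nΣX² − (ΣX)² = 21940.92 − 19796.49 = 2144.43; nΣY² − (ΣY)² = 3373.56 − 3283.29 = 90.27
r = 276.33 / √(2144.43 × 90.27) = 276.33 / 439.9747 ≈ 0.6281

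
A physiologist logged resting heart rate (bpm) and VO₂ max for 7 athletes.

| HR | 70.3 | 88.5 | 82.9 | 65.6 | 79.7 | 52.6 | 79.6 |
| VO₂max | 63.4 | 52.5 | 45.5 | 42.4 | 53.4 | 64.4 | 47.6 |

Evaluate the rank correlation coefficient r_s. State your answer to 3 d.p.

Rank HR: 3, 7, 6, 2, 5, 1, 4
Rank VO₂max: 6, 4, 2, 1, 5, 7, 3
d = rank(HR) − rank(VO₂max): -3, 3, 4, 1, 0, -6, 1; Σd² = 72
ρ = 1 − 6Σd² / [n(n²−1)] = 1 − 6×72 / (7×48) = 1 − 432/336 ≈ -0.286

-0.286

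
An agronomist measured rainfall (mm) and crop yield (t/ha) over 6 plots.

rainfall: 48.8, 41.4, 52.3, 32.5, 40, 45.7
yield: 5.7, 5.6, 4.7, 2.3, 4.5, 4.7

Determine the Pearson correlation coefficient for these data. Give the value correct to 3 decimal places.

0.705

n = 6, Σx = 260.7, Σy = 27.5, Σx² = 11575.43, Σy² = 133.57, Σxy = 1225.35
nΣxy − ΣxΣy = 7352.1 − 7169.25 = 182.85
nΣx² − (Σx)² = 69452.58 − 67964.49 = 1488.09; nΣy² − (Σy)² = 801.42 − 756.25 = 45.17
r = 182.85 / √(1488.09 × 45.17) = 182.85 / 259.2625 ≈ 0.705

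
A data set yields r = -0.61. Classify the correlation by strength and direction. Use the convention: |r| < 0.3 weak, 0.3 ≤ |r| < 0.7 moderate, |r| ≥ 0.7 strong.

r = -0.61 < 0 so the relationship is negative.
|r| = 0.61, which falls in the moderate range.

moderate negative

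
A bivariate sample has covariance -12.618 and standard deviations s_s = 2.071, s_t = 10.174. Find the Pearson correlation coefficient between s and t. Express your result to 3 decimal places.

r = Cov(s,t) / (s_s · s_t) = -12.618 / (2.071 × 10.174)
  = -12.618 / 21.0704 ≈ -0.599

-0.599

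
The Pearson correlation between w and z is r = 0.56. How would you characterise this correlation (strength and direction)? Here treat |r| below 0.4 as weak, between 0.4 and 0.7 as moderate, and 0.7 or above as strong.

moderate positive

r = 0.56 > 0 so the relationship is positive.
|r| = 0.56, which falls in the moderate range.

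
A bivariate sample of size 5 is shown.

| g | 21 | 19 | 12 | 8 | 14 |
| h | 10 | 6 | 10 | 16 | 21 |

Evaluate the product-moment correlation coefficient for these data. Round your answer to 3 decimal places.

-0.535

n = 5, Σg = 74, Σh = 63, Σg² = 1206, Σh² = 933, Σgh = 866
nΣgh − ΣgΣh = 4330 − 4662 = -332
nΣg² − (Σg)² = 6030 − 5476 = 554; nΣh² − (Σh)² = 4665 − 3969 = 696
r = -332 / √(554 × 696) = -332 / 620.9541 ≈ -0.535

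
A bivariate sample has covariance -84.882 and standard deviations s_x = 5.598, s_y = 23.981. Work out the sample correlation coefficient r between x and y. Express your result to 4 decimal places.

r = Cov(x,y) / (s_x · s_y) = -84.882 / (5.598 × 23.981)
  = -84.882 / 134.2456 ≈ -0.6323

-0.6323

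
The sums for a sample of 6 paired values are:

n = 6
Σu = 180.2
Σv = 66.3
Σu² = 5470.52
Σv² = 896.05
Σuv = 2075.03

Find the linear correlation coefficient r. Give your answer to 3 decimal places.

r = (nΣuv − ΣuΣv) / √[(nΣu² − (Σu)²)(nΣv² − (Σv)²)]
Numerator: 6×2075.03 − 180.2×66.3 = 502.92
Denominator: √[(32823.12 − 32472.04)(5376.3 − 4395.69)] = √[351.08 × 980.61] = 586.7474
r = 502.92 / 586.7474 ≈ 0.857

0.857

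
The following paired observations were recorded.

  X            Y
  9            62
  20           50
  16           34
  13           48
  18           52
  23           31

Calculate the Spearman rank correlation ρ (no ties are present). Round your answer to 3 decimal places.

-0.543

Rank X: 1, 5, 3, 2, 4, 6
Rank Y: 6, 4, 2, 3, 5, 1
d = rank(X) − rank(Y): -5, 1, 1, -1, -1, 5; Σd² = 54
ρ = 1 − 6Σd² / [n(n²−1)] = 1 − 6×54 / (6×35) = 1 − 324/210 ≈ -0.543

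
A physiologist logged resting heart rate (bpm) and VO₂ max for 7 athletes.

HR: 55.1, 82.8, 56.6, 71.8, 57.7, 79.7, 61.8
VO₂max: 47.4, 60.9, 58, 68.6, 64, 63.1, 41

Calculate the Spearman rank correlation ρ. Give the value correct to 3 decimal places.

Rank HR: 1, 7, 2, 5, 3, 6, 4
Rank VO₂max: 2, 4, 3, 7, 6, 5, 1
d = rank(HR) − rank(VO₂max): -1, 3, -1, -2, -3, 1, 3; Σd² = 34
ρ = 1 − 6Σd² / [n(n²−1)] = 1 − 6×34 / (7×48) = 1 − 204/336 ≈ 0.393

0.393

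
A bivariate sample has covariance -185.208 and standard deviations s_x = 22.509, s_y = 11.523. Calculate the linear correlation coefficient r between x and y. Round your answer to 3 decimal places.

-0.714

r = Cov(x,y) / (s_x · s_y) = -185.208 / (22.509 × 11.523)
  = -185.208 / 259.3712 ≈ -0.714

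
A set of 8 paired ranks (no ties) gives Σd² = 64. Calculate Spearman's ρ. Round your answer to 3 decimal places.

0.238

ρ = 1 − 6Σd² / [n(n²−1)] = 1 − 6×64 / (8×63)
  = 1 − 384/504 = 1 − 0.7619 ≈ 0.238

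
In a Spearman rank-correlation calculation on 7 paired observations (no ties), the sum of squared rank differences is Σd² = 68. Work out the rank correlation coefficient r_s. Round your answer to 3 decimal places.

ρ = 1 − 6Σd² / [n(n²−1)] = 1 − 6×68 / (7×48)
  = 1 − 408/336 = 1 − 1.2143 ≈ -0.214

-0.214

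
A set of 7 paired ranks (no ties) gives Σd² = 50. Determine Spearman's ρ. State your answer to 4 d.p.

ρ = 1 − 6Σd² / [n(n²−1)] = 1 − 6×50 / (7×48)
  = 1 − 300/336 = 1 − 0.89286 ≈ 0.1071

0.1071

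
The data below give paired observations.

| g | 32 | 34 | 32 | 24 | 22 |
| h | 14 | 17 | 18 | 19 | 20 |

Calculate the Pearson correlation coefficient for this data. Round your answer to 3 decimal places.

-0.731

n = 5, Σg = 144, Σh = 88, Σg² = 4264, Σh² = 1570, Σgh = 2498
nΣgh − ΣgΣh = 12490 − 12672 = -182
nΣg² − (Σg)² = 21320 − 20736 = 584; nΣh² − (Σh)² = 7850 − 7744 = 106
r = -182 / √(584 × 106) = -182 / 248.8051 ≈ -0.731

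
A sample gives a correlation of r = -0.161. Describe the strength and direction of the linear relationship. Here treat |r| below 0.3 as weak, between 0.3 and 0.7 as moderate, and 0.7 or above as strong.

weak negative

r = -0.161 < 0 so the relationship is negative.
|r| = 0.161, which falls in the weak range.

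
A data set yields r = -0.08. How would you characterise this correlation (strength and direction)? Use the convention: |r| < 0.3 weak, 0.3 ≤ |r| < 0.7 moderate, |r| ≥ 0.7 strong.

weak negative

r = -0.08 < 0 so the relationship is negative.
|r| = 0.08, which falls in the weak range.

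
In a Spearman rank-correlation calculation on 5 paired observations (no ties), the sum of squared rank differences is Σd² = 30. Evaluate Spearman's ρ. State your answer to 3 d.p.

ρ = 1 − 6Σd² / [n(n²−1)] = 1 − 6×30 / (5×24)
  = 1 − 180/120 = 1 − 1.5000 ≈ -0.500

-0.500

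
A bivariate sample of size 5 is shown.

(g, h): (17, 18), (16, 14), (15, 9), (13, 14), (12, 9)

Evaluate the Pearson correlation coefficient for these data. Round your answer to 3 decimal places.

n = 5, Σg = 73, Σh = 64, Σg² = 1083, Σh² = 878, Σgh = 955
nΣgh − ΣgΣh = 4775 − 4672 = 103
nΣg² − (Σg)² = 5415 − 5329 = 86; nΣh² − (Σh)² = 4390 − 4096 = 294
r = 103 / √(86 × 294) = 103 / 159.0094 ≈ 0.648

0.648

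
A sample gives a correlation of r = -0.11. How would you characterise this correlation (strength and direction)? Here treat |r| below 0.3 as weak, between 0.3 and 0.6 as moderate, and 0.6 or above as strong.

weak negative

r = -0.11 < 0 so the relationship is negative.
|r| = 0.11, which falls in the weak range.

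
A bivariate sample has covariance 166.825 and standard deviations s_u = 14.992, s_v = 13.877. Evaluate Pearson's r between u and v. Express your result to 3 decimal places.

r = Cov(u,v) / (s_u · s_v) = 166.825 / (14.992 × 13.877)
  = 166.825 / 208.0440 ≈ 0.802

0.802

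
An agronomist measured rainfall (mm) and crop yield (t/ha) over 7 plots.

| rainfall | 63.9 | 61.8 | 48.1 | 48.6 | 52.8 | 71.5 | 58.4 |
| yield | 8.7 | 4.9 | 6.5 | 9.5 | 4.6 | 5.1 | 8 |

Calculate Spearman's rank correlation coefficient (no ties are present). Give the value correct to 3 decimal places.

Rank rainfall: 6, 5, 1, 2, 3, 7, 4
Rank yield: 6, 2, 4, 7, 1, 3, 5
d = rank(rainfall) − rank(yield): 0, 3, -3, -5, 2, 4, -1; Σd² = 64
ρ = 1 − 6Σd² / [n(n²−1)] = 1 − 6×64 / (7×48) = 1 − 384/336 ≈ -0.143

-0.143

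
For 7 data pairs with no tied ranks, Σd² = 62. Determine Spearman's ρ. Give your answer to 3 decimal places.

ρ = 1 − 6Σd² / [n(n²−1)] = 1 − 6×62 / (7×48)
  = 1 − 372/336 = 1 − 1.1071 ≈ -0.107

-0.107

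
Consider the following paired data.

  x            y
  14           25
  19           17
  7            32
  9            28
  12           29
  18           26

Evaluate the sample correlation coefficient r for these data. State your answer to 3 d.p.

-0.834

n = 6, Σx = 79, Σy = 157, Σx² = 1155, Σy² = 4239, Σxy = 1965
nΣxy − ΣxΣy = 11790 − 12403 = -613
nΣx² − (Σx)² = 6930 − 6241 = 689; nΣy² − (Σy)² = 25434 − 24649 = 785
r = -613 / √(689 × 785) = -613 / 735.4352 ≈ -0.834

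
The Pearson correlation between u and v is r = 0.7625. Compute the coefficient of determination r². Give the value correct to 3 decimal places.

r² = (0.7625)² = 0.581

0.581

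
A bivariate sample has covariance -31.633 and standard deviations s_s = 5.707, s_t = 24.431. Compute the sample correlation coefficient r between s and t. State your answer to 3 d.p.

-0.227

r = Cov(s,t) / (s_s · s_t) = -31.633 / (5.707 × 24.431)
  = -31.633 / 139.4277 ≈ -0.227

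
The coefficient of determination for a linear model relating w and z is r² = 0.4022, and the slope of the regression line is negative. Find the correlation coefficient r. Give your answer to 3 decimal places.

-0.634

|r| = √0.4022 = 0.634
The association is negative, so r = −0.634.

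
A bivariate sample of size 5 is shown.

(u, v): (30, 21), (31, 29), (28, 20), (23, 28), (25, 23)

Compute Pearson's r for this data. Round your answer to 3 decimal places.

n = 5, Σu = 137, Σv = 121, Σu² = 3799, Σv² = 2995, Σuv = 3308
nΣuv − ΣuΣv = 16540 − 16577 = -37
nΣu² − (Σu)² = 18995 − 18769 = 226; nΣv² − (Σv)² = 14975 − 14641 = 334
r = -37 / √(226 × 334) = -37 / 274.7435 ≈ -0.135

-0.135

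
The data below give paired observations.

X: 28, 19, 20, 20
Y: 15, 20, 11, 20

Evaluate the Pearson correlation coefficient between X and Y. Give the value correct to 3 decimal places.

-0.283

n = 4, ΣX = 87, ΣY = 66, ΣX² = 1945, ΣY² = 1146, ΣXY = 1420
nΣXY − ΣXΣY = 5680 − 5742 = -62
nΣX² − (ΣX)² = 7780 − 7569 = 211; nΣY² − (ΣY)² = 4584 − 4356 = 228
r = -62 / √(211 × 228) = -62 / 219.3354 ≈ -0.283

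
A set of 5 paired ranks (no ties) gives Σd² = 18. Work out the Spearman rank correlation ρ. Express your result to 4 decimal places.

0.1000

ρ = 1 − 6Σd² / [n(n²−1)] = 1 − 6×18 / (5×24)
  = 1 − 108/120 = 1 − 0.90000 ≈ 0.1000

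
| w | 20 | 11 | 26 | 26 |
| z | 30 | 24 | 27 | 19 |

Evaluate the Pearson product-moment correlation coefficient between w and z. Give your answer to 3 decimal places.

n = 4, Σw = 83, Σz = 100, Σw² = 1873, Σz² = 2566, Σwz = 2060
nΣwz − ΣwΣz = 8240 − 8300 = -60
nΣw² − (Σw)² = 7492 − 6889 = 603; nΣz² − (Σz)² = 10264 − 10000 = 264
r = -60 / √(603 × 264) = -60 / 398.9887 ≈ -0.150

-0.150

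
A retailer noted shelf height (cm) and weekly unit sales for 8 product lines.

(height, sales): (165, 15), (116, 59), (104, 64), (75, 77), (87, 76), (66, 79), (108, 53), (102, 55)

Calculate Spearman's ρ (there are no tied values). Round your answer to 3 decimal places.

Rank height: 8, 7, 5, 2, 3, 1, 6, 4
Rank sales: 1, 4, 5, 7, 6, 8, 2, 3
d = rank(height) − rank(sales): 7, 3, 0, -5, -3, -7, 4, 1; Σd² = 158
ρ = 1 − 6Σd² / [n(n²−1)] = 1 − 6×158 / (8×63) = 1 − 948/504 ≈ -0.881

-0.881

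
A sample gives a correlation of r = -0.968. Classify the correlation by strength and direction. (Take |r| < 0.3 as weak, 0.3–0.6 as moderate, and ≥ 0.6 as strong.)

strong negative

r = -0.968 < 0 so the relationship is negative.
|r| = 0.968, which falls in the strong range.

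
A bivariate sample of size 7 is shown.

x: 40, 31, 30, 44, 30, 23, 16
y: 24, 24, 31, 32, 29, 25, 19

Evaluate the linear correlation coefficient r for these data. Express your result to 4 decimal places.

n = 7, Σx = 214, Σy = 184, Σx² = 7082, Σy² = 4964, Σxy = 5791
nΣxy − ΣxΣy = 40537 − 39376 = 1161
nΣx² − (Σx)² = 49574 − 45796 = 3778; nΣy² − (Σy)² = 34748 − 33856 = 892
r = 1161 / √(3778 × 892) = 1161 / 1835.7494 ≈ 0.6324

0.6324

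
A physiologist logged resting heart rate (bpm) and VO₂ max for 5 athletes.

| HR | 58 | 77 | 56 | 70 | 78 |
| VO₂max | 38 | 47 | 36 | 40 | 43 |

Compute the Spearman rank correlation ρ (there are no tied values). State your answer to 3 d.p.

Rank HR: 2, 4, 1, 3, 5
Rank VO₂max: 2, 5, 1, 3, 4
d = rank(HR) − rank(VO₂max): 0, -1, 0, 0, 1; Σd² = 2
ρ = 1 − 6Σd² / [n(n²−1)] = 1 − 6×2 / (5×24) = 1 − 12/120 ≈ 0.900

0.900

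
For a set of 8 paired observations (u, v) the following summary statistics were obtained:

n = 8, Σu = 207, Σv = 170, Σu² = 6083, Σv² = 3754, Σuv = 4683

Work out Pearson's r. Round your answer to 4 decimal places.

0.8863

r = (nΣuv − ΣuΣv) / √[(nΣu² − (Σu)²)(nΣv² − (Σv)²)]
Numerator: 8×4683 − 207×170 = 2274
Denominator: √[(48664 − 42849)(30032 − 28900)] = √[5815 × 1132] = 2565.6539
r = 2274 / 2565.6539 ≈ 0.8863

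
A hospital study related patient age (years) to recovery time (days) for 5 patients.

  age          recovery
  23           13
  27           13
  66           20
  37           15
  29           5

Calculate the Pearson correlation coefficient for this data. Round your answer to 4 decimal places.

0.7150

n = 5, Σx = 182, Σy = 66, Σx² = 7824, Σy² = 988, Σxy = 2670
nΣxy − ΣxΣy = 13350 − 12012 = 1338
nΣx² − (Σx)² = 39120 − 33124 = 5996; nΣy² − (Σy)² = 4940 − 4356 = 584
r = 1338 / √(5996 × 584) = 1338 / 1871.2734 ≈ 0.7150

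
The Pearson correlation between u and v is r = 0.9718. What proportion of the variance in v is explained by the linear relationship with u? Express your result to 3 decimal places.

r² = (0.9718)² = 0.944

0.944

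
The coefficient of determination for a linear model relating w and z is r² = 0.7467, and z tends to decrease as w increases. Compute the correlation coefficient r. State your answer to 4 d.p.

-0.8641

|r| = √0.7467 = 0.8641
The association is negative, so r = −0.8641.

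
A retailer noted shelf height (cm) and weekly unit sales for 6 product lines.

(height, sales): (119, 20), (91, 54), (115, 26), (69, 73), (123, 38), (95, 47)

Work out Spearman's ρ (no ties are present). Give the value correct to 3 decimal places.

-0.829

Rank height: 5, 2, 4, 1, 6, 3
Rank sales: 1, 5, 2, 6, 3, 4
d = rank(height) − rank(sales): 4, -3, 2, -5, 3, -1; Σd² = 64
ρ = 1 − 6Σd² / [n(n²−1)] = 1 − 6×64 / (6×35) = 1 − 384/210 ≈ -0.829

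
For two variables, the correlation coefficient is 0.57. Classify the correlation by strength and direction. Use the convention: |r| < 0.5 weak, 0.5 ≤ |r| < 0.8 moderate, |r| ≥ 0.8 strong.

r = 0.57 > 0 so the relationship is positive.
|r| = 0.57, which falls in the moderate range.

moderate positive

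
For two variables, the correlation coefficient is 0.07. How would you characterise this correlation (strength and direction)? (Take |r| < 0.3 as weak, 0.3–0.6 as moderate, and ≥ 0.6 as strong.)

weak positive

r = 0.07 > 0 so the relationship is positive.
|r| = 0.07, which falls in the weak range.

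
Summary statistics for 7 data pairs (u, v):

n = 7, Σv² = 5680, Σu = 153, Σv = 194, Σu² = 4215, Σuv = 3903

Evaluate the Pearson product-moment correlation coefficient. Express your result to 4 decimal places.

-0.6561

r = (nΣuv − ΣuΣv) / √[(nΣu² − (Σu)²)(nΣv² − (Σv)²)]
Numerator: 7×3903 − 153×194 = -2361
Denominator: √[(29505 − 23409)(39760 − 37636)] = √[6096 × 2124] = 3598.3196
r = -2361 / 3598.3196 ≈ -0.6561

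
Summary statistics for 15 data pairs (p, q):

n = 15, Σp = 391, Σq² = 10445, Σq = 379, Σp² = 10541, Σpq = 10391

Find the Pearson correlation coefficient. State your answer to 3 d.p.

r = (nΣpq − ΣpΣq) / √[(nΣp² − (Σp)²)(nΣq² − (Σq)²)]
Numerator: 15×10391 − 391×379 = 7676
Denominator: √[(158115 − 152881)(156675 − 143641)] = √[5234 × 13034] = 8259.5373
r = 7676 / 8259.5373 ≈ 0.929

0.929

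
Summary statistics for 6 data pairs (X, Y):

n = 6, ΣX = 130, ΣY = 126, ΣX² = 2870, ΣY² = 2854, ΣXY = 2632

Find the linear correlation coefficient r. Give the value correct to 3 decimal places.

-0.930

r = (nΣXY − ΣXΣY) / √[(nΣX² − (ΣX)²)(nΣY² − (ΣY)²)]
Numerator: 6×2632 − 130×126 = -588
Denominator: √[(17220 − 16900)(17124 − 15876)] = √[320 × 1248] = 631.9494
r = -588 / 631.9494 ≈ -0.930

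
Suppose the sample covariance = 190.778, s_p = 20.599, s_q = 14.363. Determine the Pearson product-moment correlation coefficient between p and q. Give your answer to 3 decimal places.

0.645

r = Cov(p,q) / (s_p · s_q) = 190.778 / (20.599 × 14.363)
  = 190.778 / 295.8634 ≈ 0.645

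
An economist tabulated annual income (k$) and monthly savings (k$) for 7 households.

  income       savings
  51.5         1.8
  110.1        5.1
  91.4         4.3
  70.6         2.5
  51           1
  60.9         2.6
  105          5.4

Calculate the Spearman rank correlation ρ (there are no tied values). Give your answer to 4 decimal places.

Rank income: 2, 7, 5, 4, 1, 3, 6
Rank savings: 2, 6, 5, 3, 1, 4, 7
d = rank(income) − rank(savings): 0, 1, 0, 1, 0, -1, -1; Σd² = 4
ρ = 1 − 6Σd² / [n(n²−1)] = 1 − 6×4 / (7×48) = 1 − 24/336 ≈ 0.9286

0.9286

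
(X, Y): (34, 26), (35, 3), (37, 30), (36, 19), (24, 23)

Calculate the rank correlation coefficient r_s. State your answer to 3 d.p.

0.200

Rank X: 2, 3, 5, 4, 1
Rank Y: 4, 1, 5, 2, 3
d = rank(X) − rank(Y): -2, 2, 0, 2, -2; Σd² = 16
ρ = 1 − 6Σd² / [n(n²−1)] = 1 − 6×16 / (5×24) = 1 − 96/120 ≈ 0.200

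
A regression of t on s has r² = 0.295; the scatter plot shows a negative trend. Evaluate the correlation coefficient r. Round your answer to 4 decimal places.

|r| = √0.295 = 0.5431
The association is negative, so r = −0.5431.

-0.5431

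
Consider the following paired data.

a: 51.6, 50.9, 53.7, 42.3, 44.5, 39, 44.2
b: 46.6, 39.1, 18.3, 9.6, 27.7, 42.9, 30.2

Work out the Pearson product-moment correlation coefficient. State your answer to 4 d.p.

n = 7, Σa = 326.2, Σb = 214.4, Σa² = 15381.24, Σb² = 7647.16, Σab = 10024.13
nΣab − ΣaΣb = 70168.91 − 69937.28 = 231.63
nΣa² − (Σa)² = 107668.68 − 106406.44 = 1262.24; nΣb² − (Σb)² = 53530.12 − 45967.36 = 7562.76
r = 231.63 / √(1262.24 × 7562.76) = 231.63 / 3089.6631 ≈ 0.0750

0.0750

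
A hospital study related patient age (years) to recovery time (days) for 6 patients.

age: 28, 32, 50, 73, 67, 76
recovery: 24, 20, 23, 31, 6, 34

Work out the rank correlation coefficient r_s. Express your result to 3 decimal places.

0.486

Rank age: 1, 2, 3, 5, 4, 6
Rank recovery: 4, 2, 3, 5, 1, 6
d = rank(age) − rank(recovery): -3, 0, 0, 0, 3, 0; Σd² = 18
ρ = 1 − 6Σd² / [n(n²−1)] = 1 − 6×18 / (6×35) = 1 − 108/210 ≈ 0.486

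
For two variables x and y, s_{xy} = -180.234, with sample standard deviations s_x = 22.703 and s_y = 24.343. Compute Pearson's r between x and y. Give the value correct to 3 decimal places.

-0.326

r = Cov(x,y) / (s_x · s_y) = -180.234 / (22.703 × 24.343)
  = -180.234 / 552.6591 ≈ -0.326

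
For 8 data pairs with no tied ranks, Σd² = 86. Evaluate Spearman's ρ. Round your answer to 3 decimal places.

-0.024

ρ = 1 − 6Σd² / [n(n²−1)] = 1 − 6×86 / (8×63)
  = 1 − 516/504 = 1 − 1.0238 ≈ -0.024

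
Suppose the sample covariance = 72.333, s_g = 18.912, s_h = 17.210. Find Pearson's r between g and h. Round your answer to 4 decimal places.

r = Cov(g,h) / (s_g · s_h) = 72.333 / (18.912 × 17.210)
  = 72.333 / 325.4755 ≈ 0.2222

0.2222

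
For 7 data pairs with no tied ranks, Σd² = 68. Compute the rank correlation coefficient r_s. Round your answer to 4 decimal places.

ρ = 1 − 6Σd² / [n(n²−1)] = 1 − 6×68 / (7×48)
  = 1 − 408/336 = 1 − 1.21429 ≈ -0.2143

-0.2143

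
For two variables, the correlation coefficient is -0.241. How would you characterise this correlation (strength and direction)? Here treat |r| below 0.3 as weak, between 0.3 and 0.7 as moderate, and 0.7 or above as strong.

r = -0.241 < 0 so the relationship is negative.
|r| = 0.241, which falls in the weak range.

weak negative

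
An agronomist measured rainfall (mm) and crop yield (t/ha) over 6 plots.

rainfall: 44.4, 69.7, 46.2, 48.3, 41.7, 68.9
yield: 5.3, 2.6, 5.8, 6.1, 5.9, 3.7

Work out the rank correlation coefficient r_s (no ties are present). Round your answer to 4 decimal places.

-0.6000

Rank rainfall: 2, 6, 3, 4, 1, 5
Rank yield: 3, 1, 4, 6, 5, 2
d = rank(rainfall) − rank(yield): -1, 5, -1, -2, -4, 3; Σd² = 56
ρ = 1 − 6Σd² / [n(n²−1)] = 1 − 6×56 / (6×35) = 1 − 336/210 ≈ -0.6000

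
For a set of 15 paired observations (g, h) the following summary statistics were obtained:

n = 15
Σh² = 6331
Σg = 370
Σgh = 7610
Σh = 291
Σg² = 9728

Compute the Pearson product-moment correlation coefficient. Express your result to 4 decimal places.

0.6728

r = (nΣgh − ΣgΣh) / √[(nΣg² − (Σg)²)(nΣh² − (Σh)²)]
Numerator: 15×7610 − 370×291 = 6480
Denominator: √[(145920 − 136900)(94965 − 84681)] = √[9020 × 10284] = 9631.2865
r = 6480 / 9631.2865 ≈ 0.6728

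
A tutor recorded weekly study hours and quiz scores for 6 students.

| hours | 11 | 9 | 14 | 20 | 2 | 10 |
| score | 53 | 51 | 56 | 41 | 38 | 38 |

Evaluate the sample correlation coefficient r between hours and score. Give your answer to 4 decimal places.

n = 6, Σx = 66, Σy = 277, Σx² = 902, Σy² = 13115, Σxy = 3102
nΣxy − ΣxΣy = 18612 − 18282 = 330
nΣx² − (Σx)² = 5412 − 4356 = 1056; nΣy² − (Σy)² = 78690 − 76729 = 1961
r = 330 / √(1056 × 1961) = 330 / 1439.0330 ≈ 0.2293

0.2293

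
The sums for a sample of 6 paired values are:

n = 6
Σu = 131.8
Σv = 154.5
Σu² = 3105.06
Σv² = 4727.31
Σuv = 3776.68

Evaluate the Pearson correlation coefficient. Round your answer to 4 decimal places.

r = (nΣuv − ΣuΣv) / √[(nΣu² − (Σu)²)(nΣv² − (Σv)²)]
Numerator: 6×3776.68 − 131.8×154.5 = 2296.98
Denominator: √[(18630.36 − 17371.24)(28363.86 − 23870.25)] = √[1259.12 × 4493.61] = 2378.6539
r = 2296.98 / 2378.6539 ≈ 0.9657

0.9657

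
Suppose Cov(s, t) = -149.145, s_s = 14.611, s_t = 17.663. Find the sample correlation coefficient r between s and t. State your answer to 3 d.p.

r = Cov(s,t) / (s_s · s_t) = -149.145 / (14.611 × 17.663)
  = -149.145 / 258.0741 ≈ -0.578

-0.578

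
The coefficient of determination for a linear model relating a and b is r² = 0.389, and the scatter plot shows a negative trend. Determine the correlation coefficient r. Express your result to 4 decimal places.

-0.6237

|r| = √0.389 = 0.6237
The association is negative, so r = −0.6237.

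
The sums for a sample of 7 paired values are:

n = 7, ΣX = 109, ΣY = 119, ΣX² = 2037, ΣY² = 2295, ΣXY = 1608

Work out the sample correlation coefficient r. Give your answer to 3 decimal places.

-0.806

r = (nΣXY − ΣXΣY) / √[(nΣX² − (ΣX)²)(nΣY² − (ΣY)²)]
Numerator: 7×1608 − 109×119 = -1715
Denominator: √[(14259 − 11881)(16065 − 14161)] = √[2378 × 1904] = 2127.8421
r = -1715 / 2127.8421 ≈ -0.806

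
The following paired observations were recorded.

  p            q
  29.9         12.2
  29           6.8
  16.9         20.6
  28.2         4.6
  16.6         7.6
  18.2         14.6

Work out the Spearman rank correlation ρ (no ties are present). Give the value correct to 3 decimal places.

Rank p: 6, 5, 2, 4, 1, 3
Rank q: 4, 2, 6, 1, 3, 5
d = rank(p) − rank(q): 2, 3, -4, 3, -2, -2; Σd² = 46
ρ = 1 − 6Σd² / [n(n²−1)] = 1 − 6×46 / (6×35) = 1 − 276/210 ≈ -0.314

-0.314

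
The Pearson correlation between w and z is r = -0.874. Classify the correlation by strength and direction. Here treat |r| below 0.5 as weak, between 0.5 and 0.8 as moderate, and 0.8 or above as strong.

r = -0.874 < 0 so the relationship is negative.
|r| = 0.874, which falls in the strong range.

strong negative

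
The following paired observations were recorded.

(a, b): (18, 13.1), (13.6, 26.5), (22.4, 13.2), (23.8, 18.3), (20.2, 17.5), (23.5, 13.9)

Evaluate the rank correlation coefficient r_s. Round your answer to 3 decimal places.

-0.029

Rank a: 2, 1, 4, 6, 3, 5
Rank b: 1, 6, 2, 5, 4, 3
d = rank(a) − rank(b): 1, -5, 2, 1, -1, 2; Σd² = 36
ρ = 1 − 6Σd² / [n(n²−1)] = 1 − 6×36 / (6×35) = 1 − 216/210 ≈ -0.029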